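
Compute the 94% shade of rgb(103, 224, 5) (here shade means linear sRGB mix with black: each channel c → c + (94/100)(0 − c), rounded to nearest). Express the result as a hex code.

A 94% shade moves each channel 94% toward 0:
  R: 103 + 0.94×(0−103) = 103 − 96.82 = 6.18 → 6
  G: 224 + 0.94×(0−224) = 224 − 210.56 = 13.44 → 13
  B: 5 − 4.7 = 0.3 → 0
rgb(6, 13, 0) = #060D00.

#060D00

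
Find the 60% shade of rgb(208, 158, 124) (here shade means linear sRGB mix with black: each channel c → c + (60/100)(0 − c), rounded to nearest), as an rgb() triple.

Lerp each channel 60% toward 0:
  R: 208 + 0.6×(0−208) = 208 − 124.8 = 83.2 → 83
  G: 158 − 94.8 = 63.2 → 63
  B: 124 − 74.4 = 49.6 → 50

rgb(83, 63, 50)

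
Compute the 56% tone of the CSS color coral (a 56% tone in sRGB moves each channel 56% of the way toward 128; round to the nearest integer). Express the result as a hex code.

#B8806B

CSS coral is rgb(255, 127, 80).
Per channel, c → c + 0.56(128 − c):
  R: 255 − 71.12 = 183.88 → 184
  G: 127 + 0.56×(128−127) = 127 + 0.56 = 127.56 → 128
  B: 80 + 0.56×(128−80) = 80 + 26.88 = 106.88 → 107
rgb(184, 128, 107) = #B8806B.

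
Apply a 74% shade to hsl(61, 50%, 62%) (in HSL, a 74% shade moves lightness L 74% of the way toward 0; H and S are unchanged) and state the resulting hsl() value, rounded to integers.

hsl(61, 50%, 16%)

L moves 74% from 62 toward 0: 62 − 45.88 = 16.12 → 16.
H and S are unchanged.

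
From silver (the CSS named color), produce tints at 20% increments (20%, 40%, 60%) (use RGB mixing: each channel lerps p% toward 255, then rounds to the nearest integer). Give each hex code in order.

CSS silver is rgb(192, 192, 192).
20%: (192 + 12.6 = 204.6→205, 192 + 12.6 = 204.6→205, 192 + 12.6 = 204.6→205) → #cdcdcd
40%: (192 + 25.2 = 217.2→217, 192 + 25.2 = 217.2→217, 192 + 25.2 = 217.2→217) → #d9d9d9
60%: (192 + 37.8 = 229.8→230, 192 + 37.8 = 229.8→230, 192 + 37.8 = 229.8→230) → #e6e6e6

#cdcdcd, #d9d9d9, #e6e6e6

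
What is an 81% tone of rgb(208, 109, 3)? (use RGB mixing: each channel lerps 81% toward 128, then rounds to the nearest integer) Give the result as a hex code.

#8F7C68

Lerp each channel 81% toward 128:
  R: 208 + 0.81×(128−208) = 208 − 64.8 = 143.2 → 143
  G: 109 + 15.39 = 124.39 → 124
  B: 3 + 0.81×(128−3) = 3 + 101.25 = 104.25 → 104
rgb(143, 124, 104) = #8F7C68.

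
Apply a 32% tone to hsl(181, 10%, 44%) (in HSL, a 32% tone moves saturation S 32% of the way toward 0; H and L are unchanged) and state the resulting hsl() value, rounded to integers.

hsl(181, 7%, 44%)

S moves 32% from 10 toward 0: 10 − 3.2 = 6.8 → 7.
H and L are unchanged.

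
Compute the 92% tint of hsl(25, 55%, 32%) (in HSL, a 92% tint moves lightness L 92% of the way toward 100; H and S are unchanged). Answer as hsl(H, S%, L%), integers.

L moves 92% from 32 toward 100: 32 + 62.56 = 94.56 → 95.
H and S are unchanged.

hsl(25, 55%, 95%)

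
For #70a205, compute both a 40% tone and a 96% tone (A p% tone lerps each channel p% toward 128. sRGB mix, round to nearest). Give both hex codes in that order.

#769436, #7f817b

#70a205 is rgb(112, 162, 5).
40% tone:
  R: 112 + 6.4 = 118.4 → 118
  G: 162 + 0.4×(128−162) = 162 − 13.6 = 148.4 → 148
  B: 5 + 0.4×(128−5) = 5 + 49.2 = 54.2 → 54
  → #769436
96% tone:
  R: 112 + 0.96×(128−112) = 112 + 15.36 = 127.36 → 127
  G: 162 − 32.64 = 129.36 → 129
  B: 5 + 118.08 = 123.08 → 123
  → #7f817b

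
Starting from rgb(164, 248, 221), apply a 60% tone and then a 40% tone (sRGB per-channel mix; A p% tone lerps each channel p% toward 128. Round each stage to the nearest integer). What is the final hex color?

#889d96

A 60% tone moves each channel 60% toward 128:
  R: 164 + 0.6×(128−164) = 164 − 21.6 = 142.4 → 142
  G: 248 + 0.6×(128−248) = 248 − 72 = 176 → 176
  B: 221 + 0.6×(128−221) = 221 − 55.8 = 165.2 → 165
After the tone: rgb(142, 176, 165) = #8eb0a5.
Lerp each channel 40% toward 128:
  R: 142 − 5.6 = 136.4 → 136
  G: 176 + 0.4×(128−176) = 176 − 19.2 = 156.8 → 157
  B: 165 + 0.4×(128−165) = 165 − 14.8 = 150.2 → 150
rgb(136, 157, 150) = #889d96.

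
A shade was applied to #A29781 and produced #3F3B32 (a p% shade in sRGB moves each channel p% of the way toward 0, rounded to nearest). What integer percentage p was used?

#A29781 is rgb(162, 151, 129); #3F3B32 is rgb(63, 59, 50).
On the R channel (widest range): 63 ≈ 162 + (p/100)(0 − 162), so p ≈ 100×(63 − 162)/(0 − 162) = -9900/-162 = 61.11.
p = 61 reproduces all three channels after rounding.

61%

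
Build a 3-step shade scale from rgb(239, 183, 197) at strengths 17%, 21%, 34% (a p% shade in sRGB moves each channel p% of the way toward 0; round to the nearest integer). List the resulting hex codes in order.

17%: (239 − 40.63 = 198.37→198, 183 − 31.11 = 151.89→152, 197 − 33.49 = 163.51→164) → #C698A4
21%: (239 − 50.19 = 188.81→189, 183 − 38.43 = 144.57→145, 197 − 41.37 = 155.63→156) → #BD919C
34%: (239 − 81.26 = 157.74→158, 183 − 62.22 = 120.78→121, 197 − 66.98 = 130.02→130) → #9E7982

#C698A4, #BD919C, #9E7982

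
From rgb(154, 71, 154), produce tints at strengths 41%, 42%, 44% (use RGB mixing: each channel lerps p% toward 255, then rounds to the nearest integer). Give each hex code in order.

#C392C3, #C494C4, #C698C6

41%: (154 + 41.41 = 195.41→195, 71 + 75.44 = 146.44→146, 154 + 41.41 = 195.41→195) → #C392C3
42%: (154 + 42.42 = 196.42→196, 71 + 77.28 = 148.28→148, 154 + 42.42 = 196.42→196) → #C494C4
44%: (154 + 44.44 = 198.44→198, 71 + 80.96 = 151.96→152, 154 + 44.44 = 198.44→198) → #C698C6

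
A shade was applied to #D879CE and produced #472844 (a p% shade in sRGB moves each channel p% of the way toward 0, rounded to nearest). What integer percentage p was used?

#D879CE is rgb(216, 121, 206); #472844 is rgb(71, 40, 68).
On the R channel (widest range): 71 ≈ 216 + (p/100)(0 − 216), so p ≈ 100×(71 − 216)/(0 − 216) = -14500/-216 = 67.13.
p = 67 reproduces all three channels after rounding.

67%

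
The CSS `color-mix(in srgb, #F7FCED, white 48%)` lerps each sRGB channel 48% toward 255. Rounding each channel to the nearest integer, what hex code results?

#FBFDF6

#F7FCED is rgb(247, 252, 237).
Per channel, c → c + 0.48(255 − c):
  R: 247 + 0.48×(255−247) = 247 + 3.84 = 250.84 → 251
  G: 252 + 1.44 = 253.44 → 253
  B: 237 + 0.48×(255−237) = 237 + 8.64 = 245.64 → 246
rgb(251, 253, 246) = #FBFDF6.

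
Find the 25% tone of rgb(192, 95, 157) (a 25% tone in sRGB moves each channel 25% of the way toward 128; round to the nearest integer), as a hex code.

Lerp each channel 25% toward 128:
  R: 192 + 0.25×(128−192) = 192 − 16 = 176 → 176
  G: 95 + 8.25 = 103.25 → 103
  B: 157 + 0.25×(128−157) = 157 − 7.25 = 149.75 → 150
rgb(176, 103, 150) = #B06796.

#B06796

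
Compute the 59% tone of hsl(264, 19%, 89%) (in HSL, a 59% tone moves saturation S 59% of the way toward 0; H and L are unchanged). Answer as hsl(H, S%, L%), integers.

S moves 59% from 19 toward 0: 19 − 11.21 = 7.79 → 8.
H and L are unchanged.

hsl(264, 8%, 89%)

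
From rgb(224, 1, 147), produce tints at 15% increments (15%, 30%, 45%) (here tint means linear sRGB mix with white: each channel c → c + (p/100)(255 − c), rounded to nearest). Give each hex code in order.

15%: (224 + 4.65 = 228.65→229, 1 + 38.1 = 39.1→39, 147 + 16.2 = 163.2→163) → #E527A3
30%: (224 + 9.3 = 233.3→233, 1 + 76.2 = 77.2→77, 147 + 32.4 = 179.4→179) → #E94DB3
45%: (224 + 13.95 = 237.95→238, 1 + 114.3 = 115.3→115, 147 + 48.6 = 195.6→196) → #EE73C4

#E527A3, #E94DB3, #EE73C4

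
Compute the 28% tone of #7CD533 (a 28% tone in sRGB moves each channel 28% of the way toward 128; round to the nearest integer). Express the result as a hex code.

#7CD533 is rgb(124, 213, 51).
Lerp each channel 28% toward 128:
  R: 124 + 0.28×(128−124) = 124 + 1.12 = 125.12 → 125
  G: 213 + 0.28×(128−213) = 213 − 23.8 = 189.2 → 189
  B: 51 + 21.56 = 72.56 → 73
rgb(125, 189, 73) = #7DBD49.

#7DBD49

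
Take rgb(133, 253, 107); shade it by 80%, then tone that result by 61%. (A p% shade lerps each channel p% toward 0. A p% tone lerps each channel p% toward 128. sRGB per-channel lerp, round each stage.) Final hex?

#596256

An 80% shade moves each channel 80% toward 0:
  R: 133 + 0.8×(0−133) = 133 − 106.4 = 26.6 → 27
  G: 253 − 202.4 = 50.6 → 51
  B: 107 + 0.8×(0−107) = 107 − 85.6 = 21.4 → 21
After the shade: rgb(27, 51, 21) = #1b3315.
A 61% tone moves each channel 61% toward 128:
  R: 27 + 61.61 = 88.61 → 89
  G: 51 + 0.61×(128−51) = 51 + 46.97 = 97.97 → 98
  B: 21 + 0.61×(128−21) = 21 + 65.27 = 86.27 → 86
rgb(89, 98, 86) = #596256.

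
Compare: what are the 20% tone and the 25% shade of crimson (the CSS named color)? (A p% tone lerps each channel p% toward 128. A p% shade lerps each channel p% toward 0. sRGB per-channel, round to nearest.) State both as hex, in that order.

#ca2a4a, #a50f2d

CSS crimson is rgb(220, 20, 60).
20% tone:
  R: 220 + 0.2×(128−220) = 220 − 18.4 = 201.6 → 202
  G: 20 + 21.6 = 41.6 → 42
  B: 60 + 13.6 = 73.6 → 74
  → #ca2a4a
25% shade:
  R: 220 + 0.25×(0−220) = 220 − 55 = 165 → 165
  G: 20 − 5 = 15 → 15
  B: 60 − 15 = 45 → 45
  → #a50f2d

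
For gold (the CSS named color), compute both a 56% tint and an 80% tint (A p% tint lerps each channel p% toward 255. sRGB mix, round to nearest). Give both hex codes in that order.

#ffed8f, #fff7cc

CSS gold is rgb(255, 215, 0).
56% tint:
  R: 255 + 0 = 255 → 255
  G: 215 + 0.56×(255−215) = 215 + 22.4 = 237.4 → 237
  B: 0 + 0.56×(255−0) = 0 + 142.8 = 142.8 → 143
  → #ffed8f
80% tint:
  R: 255 + 0.8×(255−255) = 255 + 0 = 255 → 255
  G: 215 + 0.8×(255−215) = 215 + 32 = 247 → 247
  B: 0 + 204 = 204 → 204
  → #fff7cc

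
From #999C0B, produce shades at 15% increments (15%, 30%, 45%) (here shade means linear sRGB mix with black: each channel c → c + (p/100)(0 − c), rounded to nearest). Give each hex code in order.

#999C0B is rgb(153, 156, 11).
15%: (153 − 22.95 = 130.05→130, 156 − 23.4 = 132.6→133, 11 − 1.65 = 9.35→9) → #828509
30%: (153 − 45.9 = 107.1→107, 156 − 46.8 = 109.2→109, 11 − 3.3 = 7.7→8) → #6B6D08
45%: (153 − 68.85 = 84.15→84, 156 − 70.2 = 85.8→86, 11 − 4.95 = 6.05→6) → #545606

#828509, #6B6D08, #545606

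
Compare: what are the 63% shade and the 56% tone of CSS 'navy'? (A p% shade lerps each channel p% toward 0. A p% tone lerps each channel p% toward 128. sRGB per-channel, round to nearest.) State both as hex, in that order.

CSS navy is rgb(0, 0, 128).
63% shade:
  R: 0 + 0 = 0 → 0
  G: 0 + 0.63×(0−0) = 0 + 0 = 0 → 0
  B: 128 − 80.64 = 47.36 → 47
  → #00002f
56% tone:
  R: 0 + 71.68 = 71.68 → 72
  G: 0 + 0.56×(128−0) = 0 + 71.68 = 71.68 → 72
  B: 128 + 0 = 128 → 128
  → #484880

#00002f, #484880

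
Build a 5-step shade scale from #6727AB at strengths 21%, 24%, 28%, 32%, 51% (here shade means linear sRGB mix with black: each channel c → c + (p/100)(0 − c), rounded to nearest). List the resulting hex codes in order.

#6727AB is rgb(103, 39, 171).
21%: (103 − 21.63 = 81.37→81, 39 − 8.19 = 30.81→31, 171 − 35.91 = 135.09→135) → #511F87
24%: (103 − 24.72 = 78.28→78, 39 − 9.36 = 29.64→30, 171 − 41.04 = 129.96→130) → #4E1E82
28%: (103 − 28.84 = 74.16→74, 39 − 10.92 = 28.08→28, 171 − 47.88 = 123.12→123) → #4A1C7B
32%: (103 − 32.96 = 70.04→70, 39 − 12.48 = 26.52→27, 171 − 54.72 = 116.28→116) → #461B74
51%: (103 − 52.53 = 50.47→50, 39 − 19.89 = 19.11→19, 171 − 87.21 = 83.79→84) → #321354

#511F87, #4E1E82, #4A1C7B, #461B74, #321354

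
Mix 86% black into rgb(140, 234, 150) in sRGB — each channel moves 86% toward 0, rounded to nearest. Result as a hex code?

An 86% shade moves each channel 86% toward 0:
  R: 140 − 120.4 = 19.6 → 20
  G: 234 − 201.24 = 32.76 → 33
  B: 150 + 0.86×(0−150) = 150 − 129 = 21 → 21
rgb(20, 33, 21) = #142115.

#142115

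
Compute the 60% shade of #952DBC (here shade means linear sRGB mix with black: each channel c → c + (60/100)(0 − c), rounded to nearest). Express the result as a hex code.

#3C124B

#952DBC is rgb(149, 45, 188).
Per channel, c → c + 0.6(0 − c):
  R: 149 + 0.6×(0−149) = 149 − 89.4 = 59.6 → 60
  G: 45 − 27 = 18 → 18
  B: 188 − 112.8 = 75.2 → 75
rgb(60, 18, 75) = #3C124B.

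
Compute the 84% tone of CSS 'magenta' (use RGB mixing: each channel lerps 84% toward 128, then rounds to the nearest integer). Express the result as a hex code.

#946c94

CSS magenta is rgb(255, 0, 255).
An 84% tone moves each channel 84% toward 128:
  R: 255 + 0.84×(128−255) = 255 − 106.68 = 148.32 → 148
  G: 0 + 107.52 = 107.52 → 108
  B: 255 + 0.84×(128−255) = 255 − 106.68 = 148.32 → 148
rgb(148, 108, 148) = #946c94.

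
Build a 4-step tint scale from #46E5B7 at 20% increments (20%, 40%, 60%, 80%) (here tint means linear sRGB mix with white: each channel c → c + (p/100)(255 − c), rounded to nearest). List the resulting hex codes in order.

#46E5B7 is rgb(70, 229, 183).
20%: (70 + 37 = 107→107, 229 + 5.2 = 234.2→234, 183 + 14.4 = 197.4→197) → #6BEAC5
40%: (70 + 74 = 144→144, 229 + 10.4 = 239.4→239, 183 + 28.8 = 211.8→212) → #90EFD4
60%: (70 + 111 = 181→181, 229 + 15.6 = 244.6→245, 183 + 43.2 = 226.2→226) → #B5F5E2
80%: (70 + 148 = 218→218, 229 + 20.8 = 249.8→250, 183 + 57.6 = 240.6→241) → #DAFAF1

#6BEAC5, #90EFD4, #B5F5E2, #DAFAF1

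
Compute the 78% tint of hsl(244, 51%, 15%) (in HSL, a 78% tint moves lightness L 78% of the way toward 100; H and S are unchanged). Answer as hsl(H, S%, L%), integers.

L moves 78% from 15 toward 100: 15 + 66.3 = 81.3 → 81.
H and S are unchanged.

hsl(244, 51%, 81%)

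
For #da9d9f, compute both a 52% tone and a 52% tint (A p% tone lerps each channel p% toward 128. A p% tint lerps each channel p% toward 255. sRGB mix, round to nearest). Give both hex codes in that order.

#da9d9f is rgb(218, 157, 159).
52% tone:
  R: 218 + 0.52×(128−218) = 218 − 46.8 = 171.2 → 171
  G: 157 + 0.52×(128−157) = 157 − 15.08 = 141.92 → 142
  B: 159 + 0.52×(128−159) = 159 − 16.12 = 142.88 → 143
  → #ab8e8f
52% tint:
  R: 218 + 0.52×(255−218) = 218 + 19.24 = 237.24 → 237
  G: 157 + 50.96 = 207.96 → 208
  B: 159 + 49.92 = 208.92 → 209
  → #edd0d1

#ab8e8f, #edd0d1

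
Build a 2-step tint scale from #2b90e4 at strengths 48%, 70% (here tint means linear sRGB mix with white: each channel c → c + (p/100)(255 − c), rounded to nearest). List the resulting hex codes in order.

#2b90e4 is rgb(43, 144, 228).
48%: (43 + 101.76 = 144.76→145, 144 + 53.28 = 197.28→197, 228 + 12.96 = 240.96→241) → #91c5f1
70%: (43 + 148.4 = 191.4→191, 144 + 77.7 = 221.7→222, 228 + 18.9 = 246.9→247) → #bfdef7

#91c5f1, #bfdef7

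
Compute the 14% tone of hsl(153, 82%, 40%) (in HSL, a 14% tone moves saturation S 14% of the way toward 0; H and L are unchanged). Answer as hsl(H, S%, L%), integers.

S moves 14% from 82 toward 0: 82 − 11.48 = 70.52 → 71.
H and L are unchanged.

hsl(153, 71%, 40%)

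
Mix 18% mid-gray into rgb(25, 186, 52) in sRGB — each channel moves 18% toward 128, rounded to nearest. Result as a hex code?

#2CB042

Lerp each channel 18% toward 128:
  R: 25 + 0.18×(128−25) = 25 + 18.54 = 43.54 → 44
  G: 186 + 0.18×(128−186) = 186 − 10.44 = 175.56 → 176
  B: 52 + 13.68 = 65.68 → 66
rgb(44, 176, 66) = #2CB042.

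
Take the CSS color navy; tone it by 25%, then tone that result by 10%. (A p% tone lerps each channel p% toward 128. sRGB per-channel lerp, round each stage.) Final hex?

#2A2A80

CSS navy is rgb(0, 0, 128).
A 25% tone moves each channel 25% toward 128:
  R: 0 + 32 = 32 → 32
  G: 0 + 0.25×(128−0) = 0 + 32 = 32 → 32
  B: 128 + 0.25×(128−128) = 128 + 0 = 128 → 128
After the tone: rgb(32, 32, 128) = #202080.
Per channel, c → c + 0.1(128 − c):
  R: 32 + 0.1×(128−32) = 32 + 9.6 = 41.6 → 42
  G: 32 + 0.1×(128−32) = 32 + 9.6 = 41.6 → 42
  B: 128 + 0.1×(128−128) = 128 + 0 = 128 → 128
rgb(42, 42, 128) = #2A2A80.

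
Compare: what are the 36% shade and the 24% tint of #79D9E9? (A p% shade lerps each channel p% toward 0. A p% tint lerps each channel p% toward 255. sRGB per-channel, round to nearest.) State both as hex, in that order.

#4D8B95, #99E2EE

#79D9E9 is rgb(121, 217, 233).
36% shade:
  R: 121 + 0.36×(0−121) = 121 − 43.56 = 77.44 → 77
  G: 217 + 0.36×(0−217) = 217 − 78.12 = 138.88 → 139
  B: 233 + 0.36×(0−233) = 233 − 83.88 = 149.12 → 149
  → #4D8B95
24% tint:
  R: 121 + 0.24×(255−121) = 121 + 32.16 = 153.16 → 153
  G: 217 + 0.24×(255−217) = 217 + 9.12 = 226.12 → 226
  B: 233 + 5.28 = 238.28 → 238
  → #99E2EE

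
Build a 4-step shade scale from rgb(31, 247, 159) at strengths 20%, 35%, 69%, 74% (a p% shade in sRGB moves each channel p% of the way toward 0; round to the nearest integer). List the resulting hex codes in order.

20%: (31 − 6.2 = 24.8→25, 247 − 49.4 = 197.6→198, 159 − 31.8 = 127.2→127) → #19C67F
35%: (31 − 10.85 = 20.15→20, 247 − 86.45 = 160.55→161, 159 − 55.65 = 103.35→103) → #14A167
69%: (31 − 21.39 = 9.61→10, 247 − 170.43 = 76.57→77, 159 − 109.71 = 49.29→49) → #0A4D31
74%: (31 − 22.94 = 8.06→8, 247 − 182.78 = 64.22→64, 159 − 117.66 = 41.34→41) → #084029

#19C67F, #14A167, #0A4D31, #084029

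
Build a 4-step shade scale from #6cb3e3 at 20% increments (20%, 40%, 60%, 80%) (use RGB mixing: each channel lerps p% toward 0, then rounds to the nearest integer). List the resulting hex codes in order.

#568fb6, #416b88, #2b485b, #16242d

#6cb3e3 is rgb(108, 179, 227).
20%: (108 − 21.6 = 86.4→86, 179 − 35.8 = 143.2→143, 227 − 45.4 = 181.6→182) → #568fb6
40%: (108 − 43.2 = 64.8→65, 179 − 71.6 = 107.4→107, 227 − 90.8 = 136.2→136) → #416b88
60%: (108 − 64.8 = 43.2→43, 179 − 107.4 = 71.6→72, 227 − 136.2 = 90.8→91) → #2b485b
80%: (108 − 86.4 = 21.6→22, 179 − 143.2 = 35.8→36, 227 − 181.6 = 45.4→45) → #16242d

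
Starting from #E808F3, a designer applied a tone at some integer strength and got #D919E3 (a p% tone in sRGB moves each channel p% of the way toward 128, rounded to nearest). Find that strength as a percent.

#E808F3 is rgb(232, 8, 243); #D919E3 is rgb(217, 25, 227).
On the G channel (widest range): 25 ≈ 8 + (p/100)(128 − 8), so p ≈ 100×(25 − 8)/(128 − 8) = 1700/120 = 14.17.
p = 14 reproduces all three channels after rounding.

14%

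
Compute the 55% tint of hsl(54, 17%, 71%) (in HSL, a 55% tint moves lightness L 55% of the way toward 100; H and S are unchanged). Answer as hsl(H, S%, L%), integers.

hsl(54, 17%, 87%)

L moves 55% from 71 toward 100: 71 + 15.95 = 86.95 → 87.
H and S are unchanged.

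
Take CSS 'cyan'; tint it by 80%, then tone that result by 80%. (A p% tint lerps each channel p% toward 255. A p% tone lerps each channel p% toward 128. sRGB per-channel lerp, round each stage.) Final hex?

CSS cyan is rgb(0, 255, 255).
An 80% tint moves each channel 80% toward 255:
  R: 0 + 0.8×(255−0) = 0 + 204 = 204 → 204
  G: 255 + 0.8×(255−255) = 255 + 0 = 255 → 255
  B: 255 + 0.8×(255−255) = 255 + 0 = 255 → 255
After the tint: rgb(204, 255, 255) = #ccffff.
An 80% tone moves each channel 80% toward 128:
  R: 204 + 0.8×(128−204) = 204 − 60.8 = 143.2 → 143
  G: 255 + 0.8×(128−255) = 255 − 101.6 = 153.4 → 153
  B: 255 − 101.6 = 153.4 → 153
rgb(143, 153, 153) = #8f9999.

#8f9999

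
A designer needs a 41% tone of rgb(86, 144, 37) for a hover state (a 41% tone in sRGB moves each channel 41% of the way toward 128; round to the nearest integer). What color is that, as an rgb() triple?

rgb(103, 137, 74)

Per channel, c → c + 0.41(128 − c):
  R: 86 + 0.41×(128−86) = 86 + 17.22 = 103.22 → 103
  G: 144 − 6.56 = 137.44 → 137
  B: 37 + 37.31 = 74.31 → 74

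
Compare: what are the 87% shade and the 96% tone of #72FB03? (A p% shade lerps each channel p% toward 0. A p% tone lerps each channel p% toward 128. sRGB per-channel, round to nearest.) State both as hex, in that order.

#72FB03 is rgb(114, 251, 3).
87% shade:
  R: 114 − 99.18 = 14.82 → 15
  G: 251 + 0.87×(0−251) = 251 − 218.37 = 32.63 → 33
  B: 3 + 0.87×(0−3) = 3 − 2.61 = 0.39 → 0
  → #0F2100
96% tone:
  R: 114 + 0.96×(128−114) = 114 + 13.44 = 127.44 → 127
  G: 251 + 0.96×(128−251) = 251 − 118.08 = 132.92 → 133
  B: 3 + 120 = 123 → 123
  → #7F857B

#0F2100, #7F857B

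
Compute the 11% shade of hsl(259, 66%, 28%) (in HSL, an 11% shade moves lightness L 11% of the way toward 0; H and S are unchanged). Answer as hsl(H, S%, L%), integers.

L moves 11% from 28 toward 0: 28 − 3.08 = 24.92 → 25.
H and S are unchanged.

hsl(259, 66%, 25%)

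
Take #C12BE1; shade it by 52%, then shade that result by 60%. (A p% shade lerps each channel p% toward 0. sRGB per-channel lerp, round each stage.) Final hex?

#25082B

#C12BE1 is rgb(193, 43, 225).
Lerp each channel 52% toward 0:
  R: 193 + 0.52×(0−193) = 193 − 100.36 = 92.64 → 93
  G: 43 + 0.52×(0−43) = 43 − 22.36 = 20.64 → 21
  B: 225 + 0.52×(0−225) = 225 − 117 = 108 → 108
After the shade: rgb(93, 21, 108) = #5D156C.
Lerp each channel 60% toward 0:
  R: 93 + 0.6×(0−93) = 93 − 55.8 = 37.2 → 37
  G: 21 + 0.6×(0−21) = 21 − 12.6 = 8.4 → 8
  B: 108 + 0.6×(0−108) = 108 − 64.8 = 43.2 → 43
rgb(37, 8, 43) = #25082B.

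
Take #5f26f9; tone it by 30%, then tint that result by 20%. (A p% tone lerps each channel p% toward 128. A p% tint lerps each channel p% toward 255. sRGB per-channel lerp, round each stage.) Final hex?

#5f26f9 is rgb(95, 38, 249).
A 30% tone moves each channel 30% toward 128:
  R: 95 + 0.3×(128−95) = 95 + 9.9 = 104.9 → 105
  G: 38 + 0.3×(128−38) = 38 + 27 = 65 → 65
  B: 249 + 0.3×(128−249) = 249 − 36.3 = 212.7 → 213
After the tone: rgb(105, 65, 213) = #6941d5.
Lerp each channel 20% toward 255:
  R: 105 + 30 = 135 → 135
  G: 65 + 0.2×(255−65) = 65 + 38 = 103 → 103
  B: 213 + 0.2×(255−213) = 213 + 8.4 = 221.4 → 221
rgb(135, 103, 221) = #8767dd.

#8767dd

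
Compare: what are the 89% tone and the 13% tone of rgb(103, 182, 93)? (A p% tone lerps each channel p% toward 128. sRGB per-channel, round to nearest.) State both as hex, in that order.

89% tone:
  R: 103 + 0.89×(128−103) = 103 + 22.25 = 125.25 → 125
  G: 182 − 48.06 = 133.94 → 134
  B: 93 + 31.15 = 124.15 → 124
  → #7d867c
13% tone:
  R: 103 + 0.13×(128−103) = 103 + 3.25 = 106.25 → 106
  G: 182 − 7.02 = 174.98 → 175
  B: 93 + 0.13×(128−93) = 93 + 4.55 = 97.55 → 98
  → #6aaf62

#7d867c, #6aaf62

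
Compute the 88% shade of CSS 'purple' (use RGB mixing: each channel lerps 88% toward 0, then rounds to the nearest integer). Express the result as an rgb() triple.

CSS purple is rgb(128, 0, 128).
Lerp each channel 88% toward 0:
  R: 128 + 0.88×(0−128) = 128 − 112.64 = 15.36 → 15
  G: 0 + 0.88×(0−0) = 0 + 0 = 0 → 0
  B: 128 − 112.64 = 15.36 → 15

rgb(15, 0, 15)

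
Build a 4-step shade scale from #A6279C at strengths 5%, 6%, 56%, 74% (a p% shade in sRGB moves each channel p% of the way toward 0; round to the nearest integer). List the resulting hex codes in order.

#9E2594, #9C2593, #491145, #2B0A29

#A6279C is rgb(166, 39, 156).
5%: (166 − 8.3 = 157.7→158, 39 − 1.95 = 37.05→37, 156 − 7.8 = 148.2→148) → #9E2594
6%: (166 − 9.96 = 156.04→156, 39 − 2.34 = 36.66→37, 156 − 9.36 = 146.64→147) → #9C2593
56%: (166 − 92.96 = 73.04→73, 39 − 21.84 = 17.16→17, 156 − 87.36 = 68.64→69) → #491145
74%: (166 − 122.84 = 43.16→43, 39 − 28.86 = 10.14→10, 156 − 115.44 = 40.56→41) → #2B0A29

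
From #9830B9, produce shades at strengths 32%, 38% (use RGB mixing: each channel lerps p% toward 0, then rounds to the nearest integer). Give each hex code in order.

#9830B9 is rgb(152, 48, 185).
32%: (152 − 48.64 = 103.36→103, 48 − 15.36 = 32.64→33, 185 − 59.2 = 125.8→126) → #67217E
38%: (152 − 57.76 = 94.24→94, 48 − 18.24 = 29.76→30, 185 − 70.3 = 114.7→115) → #5E1E73

#67217E, #5E1E73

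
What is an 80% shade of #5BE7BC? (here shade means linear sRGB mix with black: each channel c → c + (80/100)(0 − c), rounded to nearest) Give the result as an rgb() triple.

rgb(18, 46, 38)

#5BE7BC is rgb(91, 231, 188).
An 80% shade moves each channel 80% toward 0:
  R: 91 + 0.8×(0−91) = 91 − 72.8 = 18.2 → 18
  G: 231 + 0.8×(0−231) = 231 − 184.8 = 46.2 → 46
  B: 188 − 150.4 = 37.6 → 38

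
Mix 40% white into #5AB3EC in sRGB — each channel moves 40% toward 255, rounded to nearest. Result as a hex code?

#9CD1F4

#5AB3EC is rgb(90, 179, 236).
Lerp each channel 40% toward 255:
  R: 90 + 66 = 156 → 156
  G: 179 + 0.4×(255−179) = 179 + 30.4 = 209.4 → 209
  B: 236 + 7.6 = 243.6 → 244
rgb(156, 209, 244) = #9CD1F4.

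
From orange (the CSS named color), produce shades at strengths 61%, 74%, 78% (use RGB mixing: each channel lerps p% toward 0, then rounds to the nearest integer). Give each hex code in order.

#634000, #422B00, #382400

CSS orange is rgb(255, 165, 0).
61%: (255 − 155.55 = 99.45→99, 165 − 100.65 = 64.35→64, 0→0) → #634000
74%: (255 − 188.7 = 66.3→66, 165 − 122.1 = 42.9→43, 0→0) → #422B00
78%: (255 − 198.9 = 56.1→56, 165 − 128.7 = 36.3→36, 0→0) → #382400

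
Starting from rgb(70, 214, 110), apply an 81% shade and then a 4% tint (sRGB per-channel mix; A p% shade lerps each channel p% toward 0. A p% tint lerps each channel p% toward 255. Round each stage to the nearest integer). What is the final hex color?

#17321E

An 81% shade moves each channel 81% toward 0:
  R: 70 − 56.7 = 13.3 → 13
  G: 214 + 0.81×(0−214) = 214 − 173.34 = 40.66 → 41
  B: 110 + 0.81×(0−110) = 110 − 89.1 = 20.9 → 21
After the shade: rgb(13, 41, 21) = #0D2915.
Lerp each channel 4% toward 255:
  R: 13 + 0.04×(255−13) = 13 + 9.68 = 22.68 → 23
  G: 41 + 0.04×(255−41) = 41 + 8.56 = 49.56 → 50
  B: 21 + 0.04×(255−21) = 21 + 9.36 = 30.36 → 30
rgb(23, 50, 30) = #17321E.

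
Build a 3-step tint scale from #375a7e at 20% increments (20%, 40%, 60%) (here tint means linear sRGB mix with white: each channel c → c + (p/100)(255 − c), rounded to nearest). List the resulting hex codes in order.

#5f7b98, #879cb2, #afbdcb

#375a7e is rgb(55, 90, 126).
20%: (55 + 40 = 95→95, 90 + 33 = 123→123, 126 + 25.8 = 151.8→152) → #5f7b98
40%: (55 + 80 = 135→135, 90 + 66 = 156→156, 126 + 51.6 = 177.6→178) → #879cb2
60%: (55 + 120 = 175→175, 90 + 99 = 189→189, 126 + 77.4 = 203.4→203) → #afbdcb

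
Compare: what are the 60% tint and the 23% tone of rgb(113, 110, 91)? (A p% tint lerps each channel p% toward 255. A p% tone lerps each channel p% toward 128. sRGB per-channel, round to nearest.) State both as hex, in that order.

#C6C5BD, #747264

60% tint:
  R: 113 + 0.6×(255−113) = 113 + 85.2 = 198.2 → 198
  G: 110 + 0.6×(255−110) = 110 + 87 = 197 → 197
  B: 91 + 98.4 = 189.4 → 189
  → #C6C5BD
23% tone:
  R: 113 + 0.23×(128−113) = 113 + 3.45 = 116.45 → 116
  G: 110 + 0.23×(128−110) = 110 + 4.14 = 114.14 → 114
  B: 91 + 0.23×(128−91) = 91 + 8.51 = 99.51 → 100
  → #747264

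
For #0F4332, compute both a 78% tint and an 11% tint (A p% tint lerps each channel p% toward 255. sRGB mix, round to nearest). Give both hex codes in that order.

#CAD6D2, #295849

#0F4332 is rgb(15, 67, 50).
78% tint:
  R: 15 + 0.78×(255−15) = 15 + 187.2 = 202.2 → 202
  G: 67 + 146.64 = 213.64 → 214
  B: 50 + 159.9 = 209.9 → 210
  → #CAD6D2
11% tint:
  R: 15 + 0.11×(255−15) = 15 + 26.4 = 41.4 → 41
  G: 67 + 20.68 = 87.68 → 88
  B: 50 + 22.55 = 72.55 → 73
  → #295849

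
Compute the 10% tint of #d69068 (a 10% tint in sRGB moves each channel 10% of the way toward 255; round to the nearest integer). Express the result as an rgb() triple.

rgb(218, 155, 119)

#d69068 is rgb(214, 144, 104).
Per channel, c → c + 0.1(255 − c):
  R: 214 + 4.1 = 218.1 → 218
  G: 144 + 0.1×(255−144) = 144 + 11.1 = 155.1 → 155
  B: 104 + 0.1×(255−104) = 104 + 15.1 = 119.1 → 119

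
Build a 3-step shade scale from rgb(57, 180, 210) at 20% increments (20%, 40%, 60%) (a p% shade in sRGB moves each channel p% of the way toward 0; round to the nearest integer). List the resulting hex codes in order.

20%: (57 − 11.4 = 45.6→46, 180 − 36 = 144→144, 210 − 42 = 168→168) → #2E90A8
40%: (57 − 22.8 = 34.2→34, 180 − 72 = 108→108, 210 − 84 = 126→126) → #226C7E
60%: (57 − 34.2 = 22.8→23, 180 − 108 = 72→72, 210 − 126 = 84→84) → #174854

#2E90A8, #226C7E, #174854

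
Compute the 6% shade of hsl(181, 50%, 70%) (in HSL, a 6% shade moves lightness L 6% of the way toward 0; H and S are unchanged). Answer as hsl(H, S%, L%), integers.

hsl(181, 50%, 66%)

L moves 6% from 70 toward 0: 70 − 4.2 = 65.8 → 66.
H and S are unchanged.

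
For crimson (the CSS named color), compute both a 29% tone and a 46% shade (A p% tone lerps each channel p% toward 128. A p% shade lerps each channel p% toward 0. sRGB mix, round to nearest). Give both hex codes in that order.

CSS crimson is rgb(220, 20, 60).
29% tone:
  R: 220 + 0.29×(128−220) = 220 − 26.68 = 193.32 → 193
  G: 20 + 0.29×(128−20) = 20 + 31.32 = 51.32 → 51
  B: 60 + 19.72 = 79.72 → 80
  → #C13350
46% shade:
  R: 220 + 0.46×(0−220) = 220 − 101.2 = 118.8 → 119
  G: 20 + 0.46×(0−20) = 20 − 9.2 = 10.8 → 11
  B: 60 + 0.46×(0−60) = 60 − 27.6 = 32.4 → 32
  → #770B20

#C13350, #770B20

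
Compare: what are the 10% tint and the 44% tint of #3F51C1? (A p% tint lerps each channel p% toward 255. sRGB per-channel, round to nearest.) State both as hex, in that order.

#5262C7, #939EDC

#3F51C1 is rgb(63, 81, 193).
10% tint:
  R: 63 + 0.1×(255−63) = 63 + 19.2 = 82.2 → 82
  G: 81 + 0.1×(255−81) = 81 + 17.4 = 98.4 → 98
  B: 193 + 0.1×(255−193) = 193 + 6.2 = 199.2 → 199
  → #5262C7
44% tint:
  R: 63 + 84.48 = 147.48 → 147
  G: 81 + 0.44×(255−81) = 81 + 76.56 = 157.56 → 158
  B: 193 + 0.44×(255−193) = 193 + 27.28 = 220.28 → 220
  → #939EDC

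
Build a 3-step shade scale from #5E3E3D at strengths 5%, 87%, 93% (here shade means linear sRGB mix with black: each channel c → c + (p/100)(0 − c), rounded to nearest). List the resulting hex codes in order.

#593B3A, #0C0808, #070404

#5E3E3D is rgb(94, 62, 61).
5%: (94 − 4.7 = 89.3→89, 62 − 3.1 = 58.9→59, 61 − 3.05 = 57.95→58) → #593B3A
87%: (94 − 81.78 = 12.22→12, 62 − 53.94 = 8.06→8, 61 − 53.07 = 7.93→8) → #0C0808
93%: (94 − 87.42 = 6.58→7, 62 − 57.66 = 4.34→4, 61 − 56.73 = 4.27→4) → #070404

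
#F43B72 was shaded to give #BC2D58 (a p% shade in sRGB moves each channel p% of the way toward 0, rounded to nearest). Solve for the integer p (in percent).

23%

#F43B72 is rgb(244, 59, 114); #BC2D58 is rgb(188, 45, 88).
On the R channel (widest range): 188 ≈ 244 + (p/100)(0 − 244), so p ≈ 100×(188 − 244)/(0 − 244) = -5600/-244 = 22.95.
p = 23 reproduces all three channels after rounding.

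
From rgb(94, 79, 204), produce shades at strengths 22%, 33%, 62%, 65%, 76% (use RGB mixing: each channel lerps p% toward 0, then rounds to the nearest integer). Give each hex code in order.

22%: (94 − 20.68 = 73.32→73, 79 − 17.38 = 61.62→62, 204 − 44.88 = 159.12→159) → #493E9F
33%: (94 − 31.02 = 62.98→63, 79 − 26.07 = 52.93→53, 204 − 67.32 = 136.68→137) → #3F3589
62%: (94 − 58.28 = 35.72→36, 79 − 48.98 = 30.02→30, 204 − 126.48 = 77.52→78) → #241E4E
65%: (94 − 61.1 = 32.9→33, 79 − 51.35 = 27.65→28, 204 − 132.6 = 71.4→71) → #211C47
76%: (94 − 71.44 = 22.56→23, 79 − 60.04 = 18.96→19, 204 − 155.04 = 48.96→49) → #171331

#493E9F, #3F3589, #241E4E, #211C47, #171331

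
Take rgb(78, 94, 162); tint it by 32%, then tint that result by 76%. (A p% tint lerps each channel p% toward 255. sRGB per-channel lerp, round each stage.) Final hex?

Lerp each channel 32% toward 255:
  R: 78 + 0.32×(255−78) = 78 + 56.64 = 134.64 → 135
  G: 94 + 0.32×(255−94) = 94 + 51.52 = 145.52 → 146
  B: 162 + 0.32×(255−162) = 162 + 29.76 = 191.76 → 192
After the tint: rgb(135, 146, 192) = #8792c0.
Per channel, c → c + 0.76(255 − c):
  R: 135 + 0.76×(255−135) = 135 + 91.2 = 226.2 → 226
  G: 146 + 0.76×(255−146) = 146 + 82.84 = 228.84 → 229
  B: 192 + 0.76×(255−192) = 192 + 47.88 = 239.88 → 240
rgb(226, 229, 240) = #e2e5f0.

#e2e5f0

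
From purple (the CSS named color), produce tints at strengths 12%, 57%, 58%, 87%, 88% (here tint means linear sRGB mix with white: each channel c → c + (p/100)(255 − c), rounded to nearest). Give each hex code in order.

#8F1F8F, #C891C8, #CA94CA, #EEDEEE, #F0E0F0

CSS purple is rgb(128, 0, 128).
12%: (128 + 15.24 = 143.24→143, 0 + 30.6 = 30.6→31, 128 + 15.24 = 143.24→143) → #8F1F8F
57%: (128 + 72.39 = 200.39→200, 0 + 145.35 = 145.35→145, 128 + 72.39 = 200.39→200) → #C891C8
58%: (128 + 73.66 = 201.66→202, 0 + 147.9 = 147.9→148, 128 + 73.66 = 201.66→202) → #CA94CA
87%: (128 + 110.49 = 238.49→238, 0 + 221.85 = 221.85→222, 128 + 110.49 = 238.49→238) → #EEDEEE
88%: (128 + 111.76 = 239.76→240, 0 + 224.4 = 224.4→224, 128 + 111.76 = 239.76→240) → #F0E0F0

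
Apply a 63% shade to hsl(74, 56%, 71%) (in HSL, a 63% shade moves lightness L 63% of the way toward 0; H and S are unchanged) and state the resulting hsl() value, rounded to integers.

hsl(74, 56%, 26%)

L moves 63% from 71 toward 0: 71 − 44.73 = 26.27 → 26.
H and S are unchanged.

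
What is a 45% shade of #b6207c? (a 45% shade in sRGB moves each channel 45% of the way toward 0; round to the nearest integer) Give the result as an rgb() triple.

#b6207c is rgb(182, 32, 124).
Lerp each channel 45% toward 0:
  R: 182 + 0.45×(0−182) = 182 − 81.9 = 100.1 → 100
  G: 32 + 0.45×(0−32) = 32 − 14.4 = 17.6 → 18
  B: 124 + 0.45×(0−124) = 124 − 55.8 = 68.2 → 68

rgb(100, 18, 68)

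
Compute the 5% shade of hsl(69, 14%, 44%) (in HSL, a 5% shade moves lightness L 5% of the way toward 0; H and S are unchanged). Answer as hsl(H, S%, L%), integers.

L moves 5% from 44 toward 0: 44 − 2.2 = 41.8 → 42.
H and S are unchanged.

hsl(69, 14%, 42%)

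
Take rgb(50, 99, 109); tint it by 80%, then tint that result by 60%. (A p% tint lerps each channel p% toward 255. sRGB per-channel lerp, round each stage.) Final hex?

Per channel, c → c + 0.8(255 − c):
  R: 50 + 164 = 214 → 214
  G: 99 + 0.8×(255−99) = 99 + 124.8 = 223.8 → 224
  B: 109 + 0.8×(255−109) = 109 + 116.8 = 225.8 → 226
After the tint: rgb(214, 224, 226) = #D6E0E2.
Lerp each channel 60% toward 255:
  R: 214 + 24.6 = 238.6 → 239
  G: 224 + 0.6×(255−224) = 224 + 18.6 = 242.6 → 243
  B: 226 + 0.6×(255−226) = 226 + 17.4 = 243.4 → 243
rgb(239, 243, 243) = #EFF3F3.

#EFF3F3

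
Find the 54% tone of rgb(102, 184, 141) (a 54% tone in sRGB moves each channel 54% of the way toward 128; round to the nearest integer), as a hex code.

#749a86

Lerp each channel 54% toward 128:
  R: 102 + 0.54×(128−102) = 102 + 14.04 = 116.04 → 116
  G: 184 − 30.24 = 153.76 → 154
  B: 141 − 7.02 = 133.98 → 134
rgb(116, 154, 134) = #749a86.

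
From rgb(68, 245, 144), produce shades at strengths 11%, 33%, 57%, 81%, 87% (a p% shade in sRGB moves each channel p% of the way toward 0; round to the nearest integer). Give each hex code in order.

#3dda80, #2ea460, #1d693e, #0d2f1b, #092013

11%: (68 − 7.48 = 60.52→61, 245 − 26.95 = 218.05→218, 144 − 15.84 = 128.16→128) → #3dda80
33%: (68 − 22.44 = 45.56→46, 245 − 80.85 = 164.15→164, 144 − 47.52 = 96.48→96) → #2ea460
57%: (68 − 38.76 = 29.24→29, 245 − 139.65 = 105.35→105, 144 − 82.08 = 61.92→62) → #1d693e
81%: (68 − 55.08 = 12.92→13, 245 − 198.45 = 46.55→47, 144 − 116.64 = 27.36→27) → #0d2f1b
87%: (68 − 59.16 = 8.84→9, 245 − 213.15 = 31.85→32, 144 − 125.28 = 18.72→19) → #092013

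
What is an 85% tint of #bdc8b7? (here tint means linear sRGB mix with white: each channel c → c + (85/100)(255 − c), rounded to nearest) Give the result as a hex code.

#f5f7f4

#bdc8b7 is rgb(189, 200, 183).
Lerp each channel 85% toward 255:
  R: 189 + 56.1 = 245.1 → 245
  G: 200 + 0.85×(255−200) = 200 + 46.75 = 246.75 → 247
  B: 183 + 0.85×(255−183) = 183 + 61.2 = 244.2 → 244
rgb(245, 247, 244) = #f5f7f4.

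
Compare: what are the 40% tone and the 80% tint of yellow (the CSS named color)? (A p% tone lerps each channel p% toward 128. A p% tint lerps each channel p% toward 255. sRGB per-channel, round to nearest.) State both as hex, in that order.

#CCCC33, #FFFFCC

CSS yellow is rgb(255, 255, 0).
40% tone:
  R: 255 + 0.4×(128−255) = 255 − 50.8 = 204.2 → 204
  G: 255 + 0.4×(128−255) = 255 − 50.8 = 204.2 → 204
  B: 0 + 0.4×(128−0) = 0 + 51.2 = 51.2 → 51
  → #CCCC33
80% tint:
  R: 255 + 0 = 255 → 255
  G: 255 + 0 = 255 → 255
  B: 0 + 0.8×(255−0) = 0 + 204 = 204 → 204
  → #FFFFCC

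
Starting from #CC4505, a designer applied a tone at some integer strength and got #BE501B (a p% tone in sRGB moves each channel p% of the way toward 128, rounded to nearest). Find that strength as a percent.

#CC4505 is rgb(204, 69, 5); #BE501B is rgb(190, 80, 27).
On the B channel (widest range): 27 ≈ 5 + (p/100)(128 − 5), so p ≈ 100×(27 − 5)/(128 − 5) = 2200/123 = 17.89.
p = 18 reproduces all three channels after rounding.

18%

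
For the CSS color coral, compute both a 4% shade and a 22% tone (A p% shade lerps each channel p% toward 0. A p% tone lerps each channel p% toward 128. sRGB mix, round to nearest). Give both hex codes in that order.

#F57A4D, #E37F5B

CSS coral is rgb(255, 127, 80).
4% shade:
  R: 255 − 10.2 = 244.8 → 245
  G: 127 − 5.08 = 121.92 → 122
  B: 80 + 0.04×(0−80) = 80 − 3.2 = 76.8 → 77
  → #F57A4D
22% tone:
  R: 255 − 27.94 = 227.06 → 227
  G: 127 + 0.22 = 127.22 → 127
  B: 80 + 0.22×(128−80) = 80 + 10.56 = 90.56 → 91
  → #E37F5B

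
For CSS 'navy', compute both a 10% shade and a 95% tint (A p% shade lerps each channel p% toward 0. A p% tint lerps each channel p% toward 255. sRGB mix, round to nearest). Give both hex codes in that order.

CSS navy is rgb(0, 0, 128).
10% shade:
  R: 0 + 0 = 0 → 0
  G: 0 + 0.1×(0−0) = 0 + 0 = 0 → 0
  B: 128 + 0.1×(0−128) = 128 − 12.8 = 115.2 → 115
  → #000073
95% tint:
  R: 0 + 0.95×(255−0) = 0 + 242.25 = 242.25 → 242
  G: 0 + 0.95×(255−0) = 0 + 242.25 = 242.25 → 242
  B: 128 + 0.95×(255−128) = 128 + 120.65 = 248.65 → 249
  → #F2F2F9

#000073, #F2F2F9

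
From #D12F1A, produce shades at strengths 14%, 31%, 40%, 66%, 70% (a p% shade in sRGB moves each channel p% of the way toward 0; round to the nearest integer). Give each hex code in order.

#D12F1A is rgb(209, 47, 26).
14%: (209 − 29.26 = 179.74→180, 47 − 6.58 = 40.42→40, 26 − 3.64 = 22.36→22) → #B42816
31%: (209 − 64.79 = 144.21→144, 47 − 14.57 = 32.43→32, 26 − 8.06 = 17.94→18) → #902012
40%: (209 − 83.6 = 125.4→125, 47 − 18.8 = 28.2→28, 26 − 10.4 = 15.6→16) → #7D1C10
66%: (209 − 137.94 = 71.06→71, 47 − 31.02 = 15.98→16, 26 − 17.16 = 8.84→9) → #471009
70%: (209 − 146.3 = 62.7→63, 47 − 32.9 = 14.1→14, 26 − 18.2 = 7.8→8) → #3F0E08

#B42816, #902012, #7D1C10, #471009, #3F0E08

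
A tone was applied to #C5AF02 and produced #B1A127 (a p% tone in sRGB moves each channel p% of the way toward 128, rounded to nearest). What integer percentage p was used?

#C5AF02 is rgb(197, 175, 2); #B1A127 is rgb(177, 161, 39).
On the B channel (widest range): 39 ≈ 2 + (p/100)(128 − 2), so p ≈ 100×(39 − 2)/(128 − 2) = 3700/126 = 29.37.
p = 29 reproduces all three channels after rounding.

29%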